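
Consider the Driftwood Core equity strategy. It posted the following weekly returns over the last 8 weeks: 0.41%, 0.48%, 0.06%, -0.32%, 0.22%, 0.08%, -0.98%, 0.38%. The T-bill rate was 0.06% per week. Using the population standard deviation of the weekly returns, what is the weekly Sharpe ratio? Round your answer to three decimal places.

-0.041

r̄ = (0.41 + 0.48 + 0.06 − 0.32 + 0.22 + 0.08 − 0.98 + 0.38) / 8 = 0.0413%
Σ(r − r̄)² = (0.41 − 0.0413)² + (0.48 − 0.0413)² + (0.06 − 0.0413)² + … = 1.6505
population σ = √(1.6505 / 8) = √0.2063 = 0.4542%
Sharpe = (r̄ − rf) / σ = (0.0413 − 0.06) / 0.4542 = -0.0187 / 0.4542 = -0.0412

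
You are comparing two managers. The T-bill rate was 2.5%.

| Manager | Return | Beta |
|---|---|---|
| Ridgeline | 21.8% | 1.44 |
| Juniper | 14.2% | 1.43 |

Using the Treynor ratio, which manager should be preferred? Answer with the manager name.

Ridgeline

Ridgeline: Treynor = (21.8% − 2.5%) / 1.44 = 13.403
Juniper: Treynor = (14.2% − 2.5%) / 1.43 = 8.182
Highest: Ridgeline (13.403).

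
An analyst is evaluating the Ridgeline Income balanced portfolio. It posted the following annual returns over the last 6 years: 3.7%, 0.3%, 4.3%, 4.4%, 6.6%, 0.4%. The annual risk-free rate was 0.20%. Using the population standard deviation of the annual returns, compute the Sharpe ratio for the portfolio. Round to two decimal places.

r̄ = (3.7 + 0.3 + 4.3 + 4.4 + 6.6 + 0.4) / 6 = 3.2833%
Σ(r − r̄)² = (3.7 − 3.2833)² + (0.3 − 3.2833)² + (4.3 − 3.2833)² + … = 30.6683
population σ = √(30.6683 / 6) = √5.1114 = 2.2608%
Sharpe = (r̄ − rf) / σ = (3.2833 − 0.2) / 2.2608 = 3.0833 / 2.2608 = 1.3638

1.36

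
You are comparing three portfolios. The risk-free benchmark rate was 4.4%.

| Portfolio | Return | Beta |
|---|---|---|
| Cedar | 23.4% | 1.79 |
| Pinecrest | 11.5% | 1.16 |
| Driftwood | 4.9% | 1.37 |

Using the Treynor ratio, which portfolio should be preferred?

Cedar

Cedar: Treynor = (23.4% − 4.4%) / 1.79 = 10.615
Pinecrest: Treynor = (11.5% − 4.4%) / 1.16 = 6.121
Driftwood: Treynor = (4.9% − 4.4%) / 1.37 = 0.365
Highest: Cedar (10.615).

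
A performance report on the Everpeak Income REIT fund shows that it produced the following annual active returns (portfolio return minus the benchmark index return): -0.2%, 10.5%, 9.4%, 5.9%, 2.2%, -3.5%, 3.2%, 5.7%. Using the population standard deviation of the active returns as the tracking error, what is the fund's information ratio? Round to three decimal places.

0.941

Mean return r̄ = 33.20 / 8 = 4.1500%
Σ(r − r̄)² = (-0.2 − 4.1500)² + (10.5 − 4.1500)² + (9.4 − 4.1500)² + … = 155.5000
σ = √[155.5000 / 8] = 4.4088%
IR = r̄ / tracking error = 4.1500 / 4.4088 = 0.9413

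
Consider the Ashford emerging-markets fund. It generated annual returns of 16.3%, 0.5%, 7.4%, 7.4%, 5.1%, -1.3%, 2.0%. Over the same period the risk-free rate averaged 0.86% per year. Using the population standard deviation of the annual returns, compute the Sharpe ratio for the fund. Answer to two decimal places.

r̄ = (16.3 + 0.5 + 7.4 + 7.4 + 5.1 − 1.3 + 2) / 7 = 37.40 / 7 = 5.3429%
Σ(r − r̄)² = (16.3 − 5.3429)² + (0.5 − 5.3429)² + … = 207.3371
population σ = √(207.3371 / 7) = √29.6196 = 5.4424%
Sharpe = (r̄ − rf) / σ = (5.3429 − 0.86) / 5.4424 = 4.4829 / 5.4424 = 0.8237

0.82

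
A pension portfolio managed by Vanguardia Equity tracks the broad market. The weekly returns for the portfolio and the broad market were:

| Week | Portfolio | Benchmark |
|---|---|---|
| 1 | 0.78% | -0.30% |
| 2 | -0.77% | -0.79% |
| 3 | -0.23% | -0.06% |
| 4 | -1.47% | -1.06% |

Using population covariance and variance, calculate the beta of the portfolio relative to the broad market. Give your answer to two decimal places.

1.63

r̄p = -0.4225%,  r̄m = -0.5525%
Cov = Σ(rp − r̄p)(rm − r̄m) / 4 = 0.2531
Var(rm) = Σ(rm − r̄m)² / 4 = 0.1551
β = Cov / Var = 0.2531 / 0.1551 = 1.6319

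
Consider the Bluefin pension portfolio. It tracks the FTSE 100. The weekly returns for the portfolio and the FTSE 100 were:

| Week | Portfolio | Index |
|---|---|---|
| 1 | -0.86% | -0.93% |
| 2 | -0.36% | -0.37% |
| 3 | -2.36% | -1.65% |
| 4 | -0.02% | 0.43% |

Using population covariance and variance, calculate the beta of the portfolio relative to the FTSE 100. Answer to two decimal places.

r̄p = -0.9000%,  r̄m = -0.6300%
Cov = Σ(rp − r̄p)(rm − r̄m) / 4 = 0.6376
Var(rm) = Σ(rm − r̄m)² / 4 = 0.5804
β = Cov / Var = 0.6376 / 0.5804 = 1.0986

1.10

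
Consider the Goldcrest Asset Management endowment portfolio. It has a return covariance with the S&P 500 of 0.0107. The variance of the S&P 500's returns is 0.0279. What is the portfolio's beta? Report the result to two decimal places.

β = Cov(Rp, Rm) / Var(Rm) = 0.0107 / 0.0279 = 0.3835

0.38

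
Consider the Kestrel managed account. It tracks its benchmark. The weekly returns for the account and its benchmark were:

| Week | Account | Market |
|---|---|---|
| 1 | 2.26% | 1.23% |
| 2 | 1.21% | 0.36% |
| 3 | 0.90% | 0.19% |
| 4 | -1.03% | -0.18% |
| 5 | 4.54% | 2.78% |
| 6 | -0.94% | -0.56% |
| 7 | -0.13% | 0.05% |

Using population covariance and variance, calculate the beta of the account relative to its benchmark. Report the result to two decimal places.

1.70

r̄p = 0.9729%,  r̄m = 0.5529%
Cov = Σ(rp − r̄p)(rm − r̄m) / 7 = 1.8497
Var(rm) = Σ(rm − r̄m)² / 7 = 1.0880
β = Cov / Var = 1.8497 / 1.0880 = 1.7001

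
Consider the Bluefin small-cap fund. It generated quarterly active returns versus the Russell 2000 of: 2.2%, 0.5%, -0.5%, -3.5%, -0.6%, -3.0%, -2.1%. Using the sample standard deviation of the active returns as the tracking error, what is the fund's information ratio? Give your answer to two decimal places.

-0.50

μ = (2.2 + 0.5 − 0.5 − 3.5 − 0.6 − 3 − 2.1) / 7 = -1.0000%
Σ(r − μ)² = (2.2 − (-1.0000))² + (0.5 − (-1.0000))² + … = 24.3600
sample σ = √(24.3600 / 6) = √4.0600 = 2.0149%
IR = μ / tracking error = -1.0000 / 2.0149 = -0.4963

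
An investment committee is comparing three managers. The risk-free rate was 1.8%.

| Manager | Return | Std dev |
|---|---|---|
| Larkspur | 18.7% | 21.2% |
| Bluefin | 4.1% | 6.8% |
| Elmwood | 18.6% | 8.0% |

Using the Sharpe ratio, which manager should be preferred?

Elmwood

Larkspur: Sharpe ratio = (18.7% − 1.8%) / 21.2% = 0.797
Bluefin: Sharpe ratio = (4.1% − 1.8%) / 6.8% = 0.338
Elmwood: Sharpe ratio = (18.6% − 1.8%) / 8.0% = 2.100
Highest: Elmwood (2.100).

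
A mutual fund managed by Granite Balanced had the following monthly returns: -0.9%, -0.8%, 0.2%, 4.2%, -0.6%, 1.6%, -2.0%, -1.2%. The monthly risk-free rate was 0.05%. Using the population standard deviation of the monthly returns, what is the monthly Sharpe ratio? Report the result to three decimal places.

μ = (-0.9 − 0.8 + 0.2 + 4.2 − 0.6 + 1.6 − 2 − 1.2) / 8 = 0.0625%
Population σ = √[Σ(r − μ)² / 8] = √[27.4588 / 8] = √3.4324 = 1.8527%
Sharpe = (μ − rf) / σ = (0.0625 − 0.05) / 1.8527 = 0.0125 / 1.8527 = 0.0067

0.007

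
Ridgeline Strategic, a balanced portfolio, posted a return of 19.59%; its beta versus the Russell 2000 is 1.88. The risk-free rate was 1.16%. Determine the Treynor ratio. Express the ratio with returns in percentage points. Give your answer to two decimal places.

Treynor = (Rp − Rf) / β = (19.59% − 1.16%) / 1.88 = 18.43 / 1.88 = 9.8032

9.80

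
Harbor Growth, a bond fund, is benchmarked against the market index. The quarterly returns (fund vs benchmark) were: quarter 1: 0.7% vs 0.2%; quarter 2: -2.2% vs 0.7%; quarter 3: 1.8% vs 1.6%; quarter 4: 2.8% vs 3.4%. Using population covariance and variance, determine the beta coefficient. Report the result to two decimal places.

r̄p = 0.7750%,  r̄m = 1.4750%
Cov = Σ(rp − r̄p)(rm − r̄m) / 4 = 1.6069
Var(rm) = Σ(rm − r̄m)² / 4 = 1.4869
β = Cov / Var = 1.6069 / 1.4869 = 1.0807

1.08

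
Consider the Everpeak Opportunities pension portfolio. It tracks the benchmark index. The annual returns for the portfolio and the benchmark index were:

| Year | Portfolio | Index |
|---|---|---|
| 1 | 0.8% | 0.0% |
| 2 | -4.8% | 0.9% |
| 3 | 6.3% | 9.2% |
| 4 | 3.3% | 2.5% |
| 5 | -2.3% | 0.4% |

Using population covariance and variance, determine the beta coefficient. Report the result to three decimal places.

0.902

r̄p = 0.6600%,  r̄m = 2.6000%
Cov = Σ(rp − r̄p)(rm − r̄m) / 5 = 10.4780
Var(rm) = Σ(rm − r̄m)² / 5 = 11.6120
β = Cov / Var = 10.4780 / 11.6120 = 0.9023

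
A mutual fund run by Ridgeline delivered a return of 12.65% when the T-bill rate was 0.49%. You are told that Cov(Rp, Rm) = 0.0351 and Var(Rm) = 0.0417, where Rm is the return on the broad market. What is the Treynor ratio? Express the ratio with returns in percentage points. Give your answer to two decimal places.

14.45

β = Cov / Var = 0.0351 / 0.0417 = 0.8417
Treynor = (Rp − Rf) / β = (12.65% − 0.49%) / 0.8417 = 12.16 / 0.8417 = 14.4470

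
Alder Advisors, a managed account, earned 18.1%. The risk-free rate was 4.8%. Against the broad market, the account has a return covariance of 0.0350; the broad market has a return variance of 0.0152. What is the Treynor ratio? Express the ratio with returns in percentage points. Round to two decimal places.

β = Cov / Var = 0.0350 / 0.0152 = 2.3026
Treynor = (Rp − Rf) / β = (18.1% − 4.8%) / 2.3026 = 13.30 / 2.3026 = 5.7761

5.78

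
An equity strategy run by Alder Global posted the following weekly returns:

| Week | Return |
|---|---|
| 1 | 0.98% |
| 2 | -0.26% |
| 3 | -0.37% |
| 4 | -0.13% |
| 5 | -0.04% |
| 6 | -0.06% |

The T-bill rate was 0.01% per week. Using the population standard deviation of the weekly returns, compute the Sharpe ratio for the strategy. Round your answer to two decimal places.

0.02

r̄ = (0.98 − 0.26 − 0.37 − 0.13 − 0.04 − 0.06) / 6 = 0.120 / 6 = 0.0200%
Σ(r − r̄)² = 1.1846; population σ = √(1.1846/6) = 0.4443%
Sharpe = (r̄ − rf) / σ = (0.0200 − 0.01) / 0.4443 = 0.0100 / 0.4443 = 0.0225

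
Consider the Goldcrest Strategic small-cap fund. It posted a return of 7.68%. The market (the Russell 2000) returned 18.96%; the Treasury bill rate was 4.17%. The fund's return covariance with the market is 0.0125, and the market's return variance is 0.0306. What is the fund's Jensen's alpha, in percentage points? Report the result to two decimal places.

β = Cov / Var = 0.0125 / 0.0306 = 0.4085
E[R] = Rf + β(Rm − Rf) = 4.17% + 0.4085 × (18.96% − 4.17%) = 10.2117%
α = Rp − E[R] = 7.68% − 10.2117% = -2.5317

-2.53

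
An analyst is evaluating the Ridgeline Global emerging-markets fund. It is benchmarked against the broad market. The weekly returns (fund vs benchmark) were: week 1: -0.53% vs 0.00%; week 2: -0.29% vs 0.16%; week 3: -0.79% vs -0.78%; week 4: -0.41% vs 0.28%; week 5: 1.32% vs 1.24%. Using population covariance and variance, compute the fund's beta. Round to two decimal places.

r̄p = -0.1400%,  r̄m = 0.1800%
Cov = Σ(rp − r̄p)(rm − r̄m) / 5 = 0.4436
Var(rm) = Σ(rm − r̄m)² / 5 = 0.4176
β = Cov / Var = 0.4436 / 0.4176 = 1.0623

1.06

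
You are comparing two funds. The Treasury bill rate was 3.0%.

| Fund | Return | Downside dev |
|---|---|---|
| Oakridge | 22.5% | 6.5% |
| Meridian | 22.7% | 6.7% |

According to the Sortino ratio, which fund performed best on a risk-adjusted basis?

Oakridge

Oakridge: Sortino ratio = (22.5% − 3.0%) / 6.5% = 3.000
Meridian: Sortino ratio = (22.7% − 3.0%) / 6.7% = 2.940
Highest: Oakridge (3.000).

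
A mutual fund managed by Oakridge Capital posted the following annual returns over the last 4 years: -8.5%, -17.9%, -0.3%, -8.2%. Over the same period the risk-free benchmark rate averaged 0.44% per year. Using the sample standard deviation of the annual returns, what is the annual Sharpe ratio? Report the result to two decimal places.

-1.27

r̄ = (-8.5 − 17.9 − 0.3 − 8.2) / 4 = -8.7250%
Sample σ = √[Σ(r − r̄)² / 3] = √[155.4875 / 3] = √51.8292 = 7.1992%
Sharpe = (r̄ − rf) / σ = (-8.7250 − 0.44) / 7.1992 = -9.1650 / 7.1992 = -1.2731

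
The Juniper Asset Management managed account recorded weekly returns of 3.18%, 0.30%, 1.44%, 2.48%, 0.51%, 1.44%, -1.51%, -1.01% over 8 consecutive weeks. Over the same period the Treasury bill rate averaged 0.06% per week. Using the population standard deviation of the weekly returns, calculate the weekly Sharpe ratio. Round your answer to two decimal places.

r̄ = (3.18 + 0.3 + 1.44 + 2.48 + 0.51 + 1.44 − 1.51 − 1.01) / 8 = 0.8538%
Population σ = √[Σ(r − r̄)² / 8] = √[18.2292 / 8] = √2.2787 = 1.5095%
Sharpe = (r̄ − rf) / σ = (0.8538 − 0.06) / 1.5095 = 0.7938 / 1.5095 = 0.5259

0.53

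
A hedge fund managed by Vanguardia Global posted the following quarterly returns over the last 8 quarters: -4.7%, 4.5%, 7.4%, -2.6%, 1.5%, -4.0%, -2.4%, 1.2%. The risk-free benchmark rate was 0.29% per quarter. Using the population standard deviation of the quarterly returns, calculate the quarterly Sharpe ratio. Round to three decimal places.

-0.044

r̄ = (-4.7 + 4.5 + 7.4 − 2.6 + 1.5 − 4 − 2.4 + 1.2) / 8 = 0.90 / 8 = 0.1125%
Σ(r − r̄)² = (-4.7 − 0.1125)² + (4.5 − 0.1125)² + (7.4 − 0.1125)² + … = 129.2088
population σ = √(129.2088 / 8) = √16.1511 = 4.0188%
Sharpe = (r̄ − rf) / σ = (0.1125 − 0.29) / 4.0188 = -0.1775 / 4.0188 = -0.0442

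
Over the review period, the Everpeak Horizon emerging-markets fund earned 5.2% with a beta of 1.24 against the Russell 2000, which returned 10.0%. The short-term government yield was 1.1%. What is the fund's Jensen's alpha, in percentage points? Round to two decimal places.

-6.94

CAPM expected return = Rf + β(Rm − Rf) = 1.1% + 1.24 × (10.0% − 1.1%) = 1.1 + 1.24 × 8.90 = 12.1360%
Jensen's α = Rp − E[R] = 5.2% − 12.1360% = -6.9360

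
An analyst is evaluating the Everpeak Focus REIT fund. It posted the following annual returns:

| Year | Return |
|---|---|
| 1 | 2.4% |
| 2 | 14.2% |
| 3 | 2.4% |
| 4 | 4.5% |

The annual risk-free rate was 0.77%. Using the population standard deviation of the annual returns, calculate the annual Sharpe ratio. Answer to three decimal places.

1.046

Mean return μ = 23.50 / 4 = 5.8750%
Population std dev = √[95.3475 / 4] = 4.8823%
Sharpe = (μ − rf) / σ = (5.8750 − 0.77) / 4.8823 = 5.1050 / 4.8823 = 1.0456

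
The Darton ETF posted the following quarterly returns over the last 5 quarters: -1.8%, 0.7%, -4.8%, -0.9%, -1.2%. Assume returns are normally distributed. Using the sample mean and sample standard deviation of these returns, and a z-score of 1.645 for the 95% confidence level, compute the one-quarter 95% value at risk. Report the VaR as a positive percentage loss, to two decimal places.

Mean return r̄ = -8.00 / 5 = -1.6000%
Σ(r − r̄)² = (-1.8 − (-1.6000))² + (0.7 − (-1.6000))² + (-4.8 − (-1.6000))² + … = 16.2200
σ = √[16.2200 / 4] = 2.0137%
VaR = −(r̄ − z·σ) = −(-1.6000 − 1.645 × 2.0137) = −(-4.9125) = 4.9125%

4.91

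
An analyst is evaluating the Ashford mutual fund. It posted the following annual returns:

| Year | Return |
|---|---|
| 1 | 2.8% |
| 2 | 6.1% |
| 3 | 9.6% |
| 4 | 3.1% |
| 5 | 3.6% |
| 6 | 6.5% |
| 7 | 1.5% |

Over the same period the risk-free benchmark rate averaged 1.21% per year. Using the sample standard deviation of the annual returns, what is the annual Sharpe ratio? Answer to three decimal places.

r̄ = (2.8 + 6.1 + 9.6 + 3.1 + 3.6 + 6.5 + 1.5) / 7 = 4.7429%
Sample σ = √[Σ(r − r̄)² / 6] = √[46.8171 / 6] = √7.8029 = 2.7934%
Sharpe = (r̄ − rf) / σ = (4.7429 − 1.21) / 2.7934 = 3.5329 / 2.7934 = 1.2647

1.265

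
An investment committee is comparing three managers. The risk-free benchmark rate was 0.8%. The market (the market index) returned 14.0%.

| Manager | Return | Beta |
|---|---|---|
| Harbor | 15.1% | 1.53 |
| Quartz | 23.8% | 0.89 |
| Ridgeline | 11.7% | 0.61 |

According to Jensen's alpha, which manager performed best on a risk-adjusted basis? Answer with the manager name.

Quartz

Harbor: α = 15.1% − [0.8% + 1.53 × (14.0% − 0.8%)] = -5.896
Quartz: α = 23.8% − [0.8% + 0.89 × (14.0% − 0.8%)] = 11.252
Ridgeline: α = 11.7% − [0.8% + 0.61 × (14.0% − 0.8%)] = 2.848
Highest: Quartz (11.252).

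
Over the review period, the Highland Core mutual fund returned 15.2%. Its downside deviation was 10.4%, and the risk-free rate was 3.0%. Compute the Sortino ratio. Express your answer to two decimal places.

Sortino = (Rp − Rf) / σd = (15.2% − 3.0%) / 10.4% = 12.20% / 10.4% = 1.1731

1.17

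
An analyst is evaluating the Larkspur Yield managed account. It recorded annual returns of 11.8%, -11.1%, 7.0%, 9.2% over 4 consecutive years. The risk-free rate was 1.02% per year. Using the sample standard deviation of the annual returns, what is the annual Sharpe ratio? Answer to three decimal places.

0.308

r̄ = (11.8 − 11.1 + 7 + 9.2) / 4 = 16.90 / 4 = 4.2250%
Sample std dev = √[324.6875 / 3] = 10.4033%
Sharpe = (r̄ − rf) / σ = (4.2250 − 1.02) / 10.4033 = 3.2050 / 10.4033 = 0.3081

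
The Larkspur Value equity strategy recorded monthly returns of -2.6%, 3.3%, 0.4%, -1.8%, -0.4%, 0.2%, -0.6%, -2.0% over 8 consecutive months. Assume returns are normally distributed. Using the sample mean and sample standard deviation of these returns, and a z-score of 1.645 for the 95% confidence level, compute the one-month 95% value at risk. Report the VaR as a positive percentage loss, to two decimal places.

3.49

μ = (-2.6 + 3.3 + 0.4 − 1.8 − 0.4 + 0.2 − 0.6 − 2) / 8 = -0.4375%
Sample σ = √[Σ(r − μ)² / 7] = √[24.0788 / 7] = √3.4398 = 1.8547%
VaR = −(μ − z·σ) = −(-0.4375 − 1.645 × 1.8547) = −(-3.4885) = 3.4885%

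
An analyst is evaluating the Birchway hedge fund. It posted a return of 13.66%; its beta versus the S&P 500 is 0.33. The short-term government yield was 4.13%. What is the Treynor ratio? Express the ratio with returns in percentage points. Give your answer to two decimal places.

28.88

Treynor = (Rp − Rf) / β = (13.66% − 4.13%) / 0.33 = 9.53 / 0.33 = 28.8788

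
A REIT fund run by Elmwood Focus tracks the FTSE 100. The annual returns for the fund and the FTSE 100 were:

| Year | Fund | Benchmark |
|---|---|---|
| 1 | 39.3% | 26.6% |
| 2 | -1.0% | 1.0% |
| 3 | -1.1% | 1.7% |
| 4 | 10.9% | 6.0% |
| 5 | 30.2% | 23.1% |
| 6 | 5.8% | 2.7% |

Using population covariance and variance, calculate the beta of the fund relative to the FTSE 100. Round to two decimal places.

1.45

r̄p = 14.0167%,  r̄m = 10.1833%
Cov = Σ(rp − r̄p)(rm − r̄m) / 6 = 160.7953
Var(rm) = Σ(rm − r̄m)² / 6 = 111.0247
β = Cov / Var = 160.7953 / 111.0247 = 1.4483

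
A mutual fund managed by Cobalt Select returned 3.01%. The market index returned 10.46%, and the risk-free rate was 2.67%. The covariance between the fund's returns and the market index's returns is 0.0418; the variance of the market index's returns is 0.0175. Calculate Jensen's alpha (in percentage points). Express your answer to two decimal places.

-18.27

β = Cov / Var = 0.0418 / 0.0175 = 2.3886
E[R] = Rf + β(Rm − Rf) = 2.67% + 2.3886 × (10.46% − 2.67%) = 21.2772%
α = Rp − E[R] = 3.01% − 21.2772% = -18.2672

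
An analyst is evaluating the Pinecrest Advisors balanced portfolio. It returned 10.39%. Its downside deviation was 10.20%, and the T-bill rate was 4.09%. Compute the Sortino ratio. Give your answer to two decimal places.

Sortino = (Rp − Rf) / σd = (10.39% − 4.09%) / 10.20% = 6.30% / 10.20% = 0.6176

0.62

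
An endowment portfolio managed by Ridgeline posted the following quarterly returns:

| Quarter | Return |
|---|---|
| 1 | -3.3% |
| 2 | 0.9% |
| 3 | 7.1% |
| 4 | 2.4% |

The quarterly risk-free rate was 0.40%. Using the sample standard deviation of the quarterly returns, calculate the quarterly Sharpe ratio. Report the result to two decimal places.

r̄ = (-3.3 + 0.9 + 7.1 + 2.4) / 4 = 1.7750%
Σ(r − r̄)² = 55.2675; sample σ = √(55.2675/3) = 4.2921%
Sharpe = (r̄ − rf) / σ = (1.7750 − 0.4) / 4.2921 = 1.3750 / 4.2921 = 0.3204

0.32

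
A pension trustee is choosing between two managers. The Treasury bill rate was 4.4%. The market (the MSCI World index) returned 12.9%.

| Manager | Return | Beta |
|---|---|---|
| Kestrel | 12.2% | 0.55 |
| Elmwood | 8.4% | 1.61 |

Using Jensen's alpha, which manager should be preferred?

Kestrel: α = 12.2% − [4.4% + 0.55 × (12.9% − 4.4%)] = 3.125
Elmwood: α = 8.4% − [4.4% + 1.61 × (12.9% − 4.4%)] = -9.685
Highest: Kestrel (3.125).

Kestrel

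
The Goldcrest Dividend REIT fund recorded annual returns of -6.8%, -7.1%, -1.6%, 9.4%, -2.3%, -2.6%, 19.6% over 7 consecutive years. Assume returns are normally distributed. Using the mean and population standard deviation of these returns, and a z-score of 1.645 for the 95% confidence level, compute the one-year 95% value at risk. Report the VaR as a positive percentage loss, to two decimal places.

Mean return r̄ = 8.60 / 7 = 1.2286%
Σ(r − r̄)² = (-6.8 − 1.2286)² + (-7.1 − 1.2286)² + (-1.6 − 1.2286)² + … = 573.2143
population σ = √(573.2143 / 7) = √81.8878 = 9.0492%
VaR = −(r̄ − z·σ) = −(1.2286 − 1.645 × 9.0492) = −(-13.6573) = 13.6573%

13.66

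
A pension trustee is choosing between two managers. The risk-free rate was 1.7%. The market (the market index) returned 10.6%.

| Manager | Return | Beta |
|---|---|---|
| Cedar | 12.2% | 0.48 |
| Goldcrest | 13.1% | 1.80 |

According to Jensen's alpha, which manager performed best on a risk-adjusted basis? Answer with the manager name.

Cedar: α = 12.2% − [1.7% + 0.48 × (10.6% − 1.7%)] = 6.228
Goldcrest: α = 13.1% − [1.7% + 1.80 × (10.6% − 1.7%)] = -4.620
Highest: Cedar (6.228).

Cedar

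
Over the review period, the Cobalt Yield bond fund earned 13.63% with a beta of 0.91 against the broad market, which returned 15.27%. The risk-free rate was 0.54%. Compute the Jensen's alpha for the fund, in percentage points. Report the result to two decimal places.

-0.31

CAPM expected return = Rf + β(Rm − Rf) = 0.54% + 0.91 × (15.27% − 0.54%) = 0.54 + 0.91 × 14.73 = 13.9443%
Jensen's α = Rp − E[R] = 13.63% − 13.9443% = -0.3143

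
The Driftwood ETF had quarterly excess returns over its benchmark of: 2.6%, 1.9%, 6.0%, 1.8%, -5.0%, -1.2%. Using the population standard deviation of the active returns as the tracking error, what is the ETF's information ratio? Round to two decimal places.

μ = (2.6 + 1.9 + 6 + 1.8 − 5 − 1.2) / 6 = 1.0167%
Σ(r − μ)² = (2.6 − 1.0167)² + (1.9 − 1.0167)² + (6 − 1.0167)² + … = 69.8483
σ = √[69.8483 / 6] = 3.4119%
IR = μ / tracking error = 1.0167 / 3.4119 = 0.2980

0.30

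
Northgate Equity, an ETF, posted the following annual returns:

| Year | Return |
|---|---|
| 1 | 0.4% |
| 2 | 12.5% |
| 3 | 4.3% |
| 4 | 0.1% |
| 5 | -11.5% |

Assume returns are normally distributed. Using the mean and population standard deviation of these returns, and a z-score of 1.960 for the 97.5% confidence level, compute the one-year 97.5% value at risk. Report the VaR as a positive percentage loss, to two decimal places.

μ = (0.4 + 12.5 + 4.3 + 0.1 − 11.5) / 5 = 1.1600%
Σ(r − μ)² = 300.4320; population σ = √(300.4320/5) = 7.7515%
VaR = −(μ − z·σ) = −(1.1600 − 1.960 × 7.7515) = −(-14.0329) = 14.0329%

14.03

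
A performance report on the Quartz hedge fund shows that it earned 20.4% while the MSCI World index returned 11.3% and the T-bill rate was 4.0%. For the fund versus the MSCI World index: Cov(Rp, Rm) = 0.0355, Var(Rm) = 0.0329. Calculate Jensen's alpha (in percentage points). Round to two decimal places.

β = Cov / Var = 0.0355 / 0.0329 = 1.0790
E[R] = Rf + β(Rm − Rf) = 4.0% + 1.0790 × (11.3% − 4.0%) = 11.8767%
α = Rp − E[R] = 20.4% − 11.8767% = 8.5233

8.52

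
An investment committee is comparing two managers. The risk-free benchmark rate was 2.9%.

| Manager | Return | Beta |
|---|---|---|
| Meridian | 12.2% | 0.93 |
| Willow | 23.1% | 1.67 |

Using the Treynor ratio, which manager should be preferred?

Meridian: Treynor = (12.2% − 2.9%) / 0.93 = 10.000
Willow: Treynor = (23.1% − 2.9%) / 1.67 = 12.096
Highest: Willow (12.096).

Willow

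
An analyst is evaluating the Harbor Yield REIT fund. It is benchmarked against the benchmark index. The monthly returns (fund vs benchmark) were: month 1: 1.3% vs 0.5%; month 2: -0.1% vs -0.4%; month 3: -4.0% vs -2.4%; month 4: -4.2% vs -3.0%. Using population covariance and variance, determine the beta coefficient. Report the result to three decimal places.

r̄p = -1.7500%,  r̄m = -1.3250%
Cov = Σ(rp − r̄p)(rm − r̄m) / 4 = 3.4038
Var(rm) = Σ(rm − r̄m)² / 4 = 2.0369
β = Cov / Var = 3.4038 / 2.0369 = 1.6711

1.671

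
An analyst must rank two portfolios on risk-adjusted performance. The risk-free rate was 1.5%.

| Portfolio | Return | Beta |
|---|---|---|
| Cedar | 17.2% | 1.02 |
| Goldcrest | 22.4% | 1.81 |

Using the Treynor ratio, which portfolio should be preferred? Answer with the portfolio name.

Cedar: Treynor = (17.2% − 1.5%) / 1.02 = 15.392
Goldcrest: Treynor = (22.4% − 1.5%) / 1.81 = 11.547
Highest: Cedar (15.392).

Cedar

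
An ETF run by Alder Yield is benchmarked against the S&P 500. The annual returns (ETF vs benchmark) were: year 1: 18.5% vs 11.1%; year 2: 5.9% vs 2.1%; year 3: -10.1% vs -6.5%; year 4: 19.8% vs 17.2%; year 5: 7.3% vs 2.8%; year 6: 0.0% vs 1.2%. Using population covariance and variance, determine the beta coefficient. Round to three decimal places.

1.309

r̄p = 6.9000%,  r̄m = 4.6500%
Cov = Σ(rp − r̄p)(rm − r̄m) / 6 = 75.3133
Var(rm) = Σ(rm − r̄m)² / 6 = 57.5425
β = Cov / Var = 75.3133 / 57.5425 = 1.3088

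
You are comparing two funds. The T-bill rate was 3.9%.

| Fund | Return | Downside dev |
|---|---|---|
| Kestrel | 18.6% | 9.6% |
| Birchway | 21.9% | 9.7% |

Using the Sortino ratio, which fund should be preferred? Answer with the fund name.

Birchway

Kestrel: Sortino ratio = (18.6% − 3.9%) / 9.6% = 1.531
Birchway: Sortino ratio = (21.9% − 3.9%) / 9.7% = 1.856
Highest: Birchway (1.856).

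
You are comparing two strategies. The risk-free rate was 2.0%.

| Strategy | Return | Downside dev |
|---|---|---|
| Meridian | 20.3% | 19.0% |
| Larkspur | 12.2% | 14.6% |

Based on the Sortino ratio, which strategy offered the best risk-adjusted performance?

Meridian

Meridian: Sortino ratio = (20.3% − 2.0%) / 19.0% = 0.963
Larkspur: Sortino ratio = (12.2% − 2.0%) / 14.6% = 0.699
Highest: Meridian (0.963).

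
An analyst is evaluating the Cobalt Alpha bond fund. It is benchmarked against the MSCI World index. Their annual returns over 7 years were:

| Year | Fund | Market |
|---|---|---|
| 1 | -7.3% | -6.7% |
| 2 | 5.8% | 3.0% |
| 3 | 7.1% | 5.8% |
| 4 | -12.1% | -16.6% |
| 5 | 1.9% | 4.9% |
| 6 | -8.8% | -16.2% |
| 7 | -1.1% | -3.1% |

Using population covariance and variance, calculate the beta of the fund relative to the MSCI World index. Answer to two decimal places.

r̄p = -2.0714%,  r̄m = -4.1286%
Cov = Σ(rp − r̄p)(rm − r̄m) / 7 = 57.6808
Var(rm) = Σ(rm − r̄m)² / 7 = 77.1192
β = Cov / Var = 57.6808 / 77.1192 = 0.7479

0.75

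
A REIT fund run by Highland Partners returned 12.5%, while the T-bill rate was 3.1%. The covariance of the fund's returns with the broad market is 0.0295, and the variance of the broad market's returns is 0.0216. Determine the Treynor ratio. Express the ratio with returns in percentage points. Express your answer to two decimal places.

6.88

β = Cov / Var = 0.0295 / 0.0216 = 1.3657
Treynor = (Rp − Rf) / β = (12.5% − 3.1%) / 1.3657 = 9.40 / 1.3657 = 6.8829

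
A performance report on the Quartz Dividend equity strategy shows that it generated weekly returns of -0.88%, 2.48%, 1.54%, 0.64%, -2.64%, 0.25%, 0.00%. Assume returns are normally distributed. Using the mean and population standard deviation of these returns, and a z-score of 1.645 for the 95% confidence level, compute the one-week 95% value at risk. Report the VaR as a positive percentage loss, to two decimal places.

r̄ = (-0.88 + 2.48 + 1.54 + 0.64 − 2.64 + 0.25 + 0) / 7 = 0.1986%
Σ(r − r̄)² = (-0.88 − 0.1986)² + (2.48 − 0.1986)² + … = 16.4621
population σ = √(16.4621 / 7) = √2.3517 = 1.5335%
VaR = −(r̄ − z·σ) = −(0.1986 − 1.645 × 1.5335) = −(-2.3240) = 2.3240%

2.32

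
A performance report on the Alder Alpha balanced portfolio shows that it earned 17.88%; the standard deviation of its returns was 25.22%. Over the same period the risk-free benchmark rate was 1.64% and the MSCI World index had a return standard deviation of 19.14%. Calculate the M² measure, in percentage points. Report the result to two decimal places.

13.96

Sharpe = (Rp − Rf) / σp = (17.88% − 1.64%) / 25.22% = 0.6439
M² = Rf + Sharpe × σm = 1.64% + 0.6439 × 19.14% = 13.9642%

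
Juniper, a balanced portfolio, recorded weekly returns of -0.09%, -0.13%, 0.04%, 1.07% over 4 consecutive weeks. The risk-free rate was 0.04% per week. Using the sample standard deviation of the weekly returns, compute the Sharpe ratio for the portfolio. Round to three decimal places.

0.320

μ = (-0.09 − 0.13 + 0.04 + 1.07) / 4 = 0.2225%
Σ(r − μ)² = 0.9735; sample σ = √(0.9735/3) = 0.5696%
Sharpe = (μ − rf) / σ = (0.2225 − 0.04) / 0.5696 = 0.1825 / 0.5696 = 0.3204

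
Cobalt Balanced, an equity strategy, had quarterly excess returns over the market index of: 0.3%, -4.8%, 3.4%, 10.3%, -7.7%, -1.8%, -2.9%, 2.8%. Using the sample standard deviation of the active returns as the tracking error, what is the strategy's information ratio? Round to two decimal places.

Mean return r̄ = -0.40 / 8 = -0.0500%
Σ(r − r̄)² = 219.5400; sample σ = √(219.5400/7) = 5.6003%
IR = r̄ / tracking error = -0.0500 / 5.6003 = -0.0089

-0.01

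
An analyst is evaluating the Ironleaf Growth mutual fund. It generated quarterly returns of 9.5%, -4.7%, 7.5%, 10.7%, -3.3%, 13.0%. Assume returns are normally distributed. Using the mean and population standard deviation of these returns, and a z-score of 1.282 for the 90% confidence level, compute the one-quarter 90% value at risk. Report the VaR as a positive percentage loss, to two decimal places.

r̄ = (9.5 − 4.7 + 7.5 + 10.7 − 3.3 + 13) / 6 = 32.70 / 6 = 5.4500%
Population std dev = √[284.7550 / 6] = 6.8891%
VaR = −(r̄ − z·σ) = −(5.4500 − 1.282 × 6.8891) = −(-3.3818) = 3.3818%

3.38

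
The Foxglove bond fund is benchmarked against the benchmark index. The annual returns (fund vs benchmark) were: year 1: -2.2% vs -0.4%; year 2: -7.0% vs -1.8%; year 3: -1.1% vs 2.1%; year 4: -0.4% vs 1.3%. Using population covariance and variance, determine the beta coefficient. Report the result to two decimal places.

r̄p = -2.6750%,  r̄m = 0.3000%
Cov = Σ(rp − r̄p)(rm − r̄m) / 4 = 3.4650
Var(rm) = Σ(rm − r̄m)² / 4 = 2.2850
β = Cov / Var = 3.4650 / 2.2850 = 1.5164

1.52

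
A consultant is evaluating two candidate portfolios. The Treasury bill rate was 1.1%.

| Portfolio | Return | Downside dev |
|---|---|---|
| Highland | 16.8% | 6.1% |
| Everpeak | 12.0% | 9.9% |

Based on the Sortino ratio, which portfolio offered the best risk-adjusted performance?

Highland

Highland: Sortino ratio = (16.8% − 1.1%) / 6.1% = 2.574
Everpeak: Sortino ratio = (12.0% − 1.1%) / 9.9% = 1.101
Highest: Highland (2.574).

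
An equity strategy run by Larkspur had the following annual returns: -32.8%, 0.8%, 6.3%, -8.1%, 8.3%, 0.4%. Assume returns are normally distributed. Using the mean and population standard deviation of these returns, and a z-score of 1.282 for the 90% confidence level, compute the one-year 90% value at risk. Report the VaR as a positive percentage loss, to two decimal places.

21.90

r̄ = (-32.8 + 0.8 + 6.3 − 8.1 + 8.3 + 0.4) / 6 = -25.10 / 6 = -4.1833%
Population σ = √[Σ(r − r̄)² / 6] = √[1145.8283 / 6] = √190.9714 = 13.8192%
VaR = −(r̄ − z·σ) = −(-4.1833 − 1.282 × 13.8192) = −(-21.8995) = 21.8995%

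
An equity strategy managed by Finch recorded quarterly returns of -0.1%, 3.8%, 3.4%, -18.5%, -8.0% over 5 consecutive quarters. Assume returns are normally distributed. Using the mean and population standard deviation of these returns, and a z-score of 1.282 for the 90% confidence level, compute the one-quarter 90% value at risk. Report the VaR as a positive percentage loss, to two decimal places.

μ = (-0.1 + 3.8 + 3.4 − 18.5 − 8) / 5 = -3.8800%
Σ(r − μ)² = 356.9880; population σ = √(356.9880/5) = 8.4497%
VaR = −(μ − z·σ) = −(-3.8800 − 1.282 × 8.4497) = −(-14.7125) = 14.7125%

14.71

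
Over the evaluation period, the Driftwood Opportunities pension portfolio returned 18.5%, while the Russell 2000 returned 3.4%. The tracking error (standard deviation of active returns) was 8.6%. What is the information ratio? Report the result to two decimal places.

IR = (Rp − Rb) / TE = (18.5% − 3.4%) / 8.6% = 15.10% / 8.6% = 1.7558

1.76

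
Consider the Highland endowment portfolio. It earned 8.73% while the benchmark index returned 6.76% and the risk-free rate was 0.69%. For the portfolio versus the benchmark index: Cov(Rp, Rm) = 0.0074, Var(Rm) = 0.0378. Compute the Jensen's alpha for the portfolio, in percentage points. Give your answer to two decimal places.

6.85

β = Cov / Var = 0.0074 / 0.0378 = 0.1958
E[R] = Rf + β(Rm − Rf) = 0.69% + 0.1958 × (6.76% − 0.69%) = 1.8785%
α = Rp − E[R] = 8.73% − 1.8785% = 6.8515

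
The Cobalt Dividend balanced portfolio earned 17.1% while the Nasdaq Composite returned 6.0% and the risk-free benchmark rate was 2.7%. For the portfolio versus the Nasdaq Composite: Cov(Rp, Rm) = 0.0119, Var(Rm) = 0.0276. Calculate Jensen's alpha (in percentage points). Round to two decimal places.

12.98

β = Cov / Var = 0.0119 / 0.0276 = 0.4312
E[R] = Rf + β(Rm − Rf) = 2.7% + 0.4312 × (6.0% − 2.7%) = 4.1230%
α = Rp − E[R] = 17.1% − 4.1230% = 12.9770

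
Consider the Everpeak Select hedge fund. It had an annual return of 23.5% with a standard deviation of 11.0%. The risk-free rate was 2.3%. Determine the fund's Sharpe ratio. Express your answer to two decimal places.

1.93

Sharpe = (Rp − Rf) / σp = (23.5% − 2.3%) / 11.0% = 21.20% / 11.0% = 1.9273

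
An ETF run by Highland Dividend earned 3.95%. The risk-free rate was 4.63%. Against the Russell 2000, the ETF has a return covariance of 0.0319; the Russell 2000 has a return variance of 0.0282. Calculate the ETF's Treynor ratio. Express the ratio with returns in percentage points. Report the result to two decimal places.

β = Cov / Var = 0.0319 / 0.0282 = 1.1312
Treynor = (Rp − Rf) / β = (3.95% − 4.63%) / 1.1312 = -0.68 / 1.1312 = -0.6011

-0.60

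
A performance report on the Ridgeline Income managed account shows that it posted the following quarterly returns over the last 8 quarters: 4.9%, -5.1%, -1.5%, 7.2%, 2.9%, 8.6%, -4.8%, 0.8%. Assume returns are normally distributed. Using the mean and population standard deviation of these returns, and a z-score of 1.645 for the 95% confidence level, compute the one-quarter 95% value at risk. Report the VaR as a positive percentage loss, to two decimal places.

r̄ = (4.9 − 5.1 − 1.5 + 7.2 + 2.9 + 8.6 − 4.8 + 0.8) / 8 = 1.6250%
Population std dev = √[189.0350 / 8] = 4.8610%
VaR = −(r̄ − z·σ) = −(1.6250 − 1.645 × 4.8610) = −(-6.3713) = 6.3713%

6.37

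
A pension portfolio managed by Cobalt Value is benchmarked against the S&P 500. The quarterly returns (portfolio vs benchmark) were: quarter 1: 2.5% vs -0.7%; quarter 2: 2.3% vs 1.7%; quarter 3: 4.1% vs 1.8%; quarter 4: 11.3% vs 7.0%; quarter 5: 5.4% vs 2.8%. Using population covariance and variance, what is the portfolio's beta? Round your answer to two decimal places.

r̄p = 5.1200%,  r̄m = 2.5200%
Cov = Σ(rp − r̄p)(rm − r̄m) / 5 = 7.8496
Var(rm) = Σ(rm − r̄m)² / 5 = 6.3416
β = Cov / Var = 7.8496 / 6.3416 = 1.2378

1.24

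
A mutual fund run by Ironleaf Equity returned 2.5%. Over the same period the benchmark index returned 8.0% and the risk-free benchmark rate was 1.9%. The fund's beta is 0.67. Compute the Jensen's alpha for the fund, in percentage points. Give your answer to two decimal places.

-3.49

CAPM expected return = Rf + β(Rm − Rf) = 1.9% + 0.67 × (8.0% − 1.9%) = 1.9 + 0.67 × 6.10 = 5.9870%
Jensen's α = Rp − E[R] = 2.5% − 5.9870% = -3.4870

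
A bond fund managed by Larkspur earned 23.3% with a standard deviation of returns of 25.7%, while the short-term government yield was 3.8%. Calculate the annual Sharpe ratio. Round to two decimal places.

Sharpe = (Rp − Rf) / σp = (23.3% − 3.8%) / 25.7% = 19.50% / 25.7% = 0.7588

0.76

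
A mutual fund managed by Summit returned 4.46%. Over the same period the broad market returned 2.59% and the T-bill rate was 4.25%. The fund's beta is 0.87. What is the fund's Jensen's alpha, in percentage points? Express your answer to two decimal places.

CAPM expected return = Rf + β(Rm − Rf) = 4.25% + 0.87 × (2.59% − 4.25%) = 4.25 + 0.87 × -1.66 = 2.8058%
Jensen's α = Rp − E[R] = 4.46% − 2.8058% = 1.6542

1.65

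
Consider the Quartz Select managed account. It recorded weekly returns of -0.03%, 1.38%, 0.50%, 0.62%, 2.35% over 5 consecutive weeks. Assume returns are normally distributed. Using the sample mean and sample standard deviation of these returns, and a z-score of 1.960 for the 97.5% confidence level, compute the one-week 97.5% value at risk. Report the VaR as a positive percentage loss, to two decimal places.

0.85

r̄ = (-0.03 + 1.38 + 0.5 + 0.62 + 2.35) / 5 = 4.820 / 5 = 0.9640%
Σ(r − r̄)² = (-0.03 − 0.9640)² + (1.38 − 0.9640)² + … = 3.4157
sample σ = √(3.4157 / 4) = √0.8539 = 0.9241%
VaR = −(r̄ − z·σ) = −(0.9640 − 1.960 × 0.9241) = −(-0.8472) = 0.8472%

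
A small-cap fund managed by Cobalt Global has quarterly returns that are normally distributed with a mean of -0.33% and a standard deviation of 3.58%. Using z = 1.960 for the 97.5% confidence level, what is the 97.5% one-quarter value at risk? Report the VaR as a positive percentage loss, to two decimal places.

VaR (as % loss) = −(μ − z·σ) = −(-0.33% − 1.960 × 3.58%) = −(-7.3468%) = 7.3468%

7.35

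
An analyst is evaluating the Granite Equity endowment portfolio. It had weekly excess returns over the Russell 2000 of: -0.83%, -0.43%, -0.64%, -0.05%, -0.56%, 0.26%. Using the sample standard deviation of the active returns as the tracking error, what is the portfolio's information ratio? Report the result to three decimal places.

r̄ = (-0.83 − 0.43 − 0.64 − 0.05 − 0.56 + 0.26) / 6 = -2.250 / 6 = -0.3750%
Sample std dev = √[0.8234 / 5] = 0.4058%
IR = r̄ / tracking error = -0.3750 / 0.4058 = -0.9241

-0.924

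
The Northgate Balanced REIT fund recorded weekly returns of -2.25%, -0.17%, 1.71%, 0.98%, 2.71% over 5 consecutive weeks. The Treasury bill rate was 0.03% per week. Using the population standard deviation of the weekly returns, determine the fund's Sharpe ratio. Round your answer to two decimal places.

0.33

μ = (-2.25 − 0.17 + 1.71 + 0.98 + 2.71) / 5 = 2.980 / 5 = 0.5960%
Σ(r − μ)² = (-2.25 − 0.5960)² + (-0.17 − 0.5960)² + (1.71 − 0.5960)² + … = 14.5439
population σ = √(14.5439 / 5) = √2.9088 = 1.7055%
Sharpe = (μ − rf) / σ = (0.5960 − 0.03) / 1.7055 = 0.5660 / 1.7055 = 0.3319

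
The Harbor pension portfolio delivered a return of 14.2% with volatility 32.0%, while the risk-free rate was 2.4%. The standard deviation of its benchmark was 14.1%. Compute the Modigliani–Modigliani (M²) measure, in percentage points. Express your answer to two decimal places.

7.60

Sharpe = (Rp − Rf) / σp = (14.2% − 2.4%) / 32.0% = 0.3688
M² = Rf + Sharpe × σm = 2.4% + 0.3688 × 14.1% = 7.6001%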